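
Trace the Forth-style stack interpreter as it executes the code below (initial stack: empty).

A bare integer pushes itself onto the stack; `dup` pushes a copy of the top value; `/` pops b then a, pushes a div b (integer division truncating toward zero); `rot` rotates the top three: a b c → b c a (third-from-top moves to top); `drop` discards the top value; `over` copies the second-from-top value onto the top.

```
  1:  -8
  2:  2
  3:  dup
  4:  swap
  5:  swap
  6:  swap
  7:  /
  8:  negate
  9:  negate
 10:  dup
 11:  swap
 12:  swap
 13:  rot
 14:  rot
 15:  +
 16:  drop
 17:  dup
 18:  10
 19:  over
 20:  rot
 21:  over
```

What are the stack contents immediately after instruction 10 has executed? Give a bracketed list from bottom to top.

[-8, 1, 1]

-8      -8
2       -8 2
dup     -8 2 2
swap    -8 2 2
swap    -8 2 2
swap    -8 2 2
/       -8 1
negate  -8 -1
negate  -8 1
dup     -8 1 1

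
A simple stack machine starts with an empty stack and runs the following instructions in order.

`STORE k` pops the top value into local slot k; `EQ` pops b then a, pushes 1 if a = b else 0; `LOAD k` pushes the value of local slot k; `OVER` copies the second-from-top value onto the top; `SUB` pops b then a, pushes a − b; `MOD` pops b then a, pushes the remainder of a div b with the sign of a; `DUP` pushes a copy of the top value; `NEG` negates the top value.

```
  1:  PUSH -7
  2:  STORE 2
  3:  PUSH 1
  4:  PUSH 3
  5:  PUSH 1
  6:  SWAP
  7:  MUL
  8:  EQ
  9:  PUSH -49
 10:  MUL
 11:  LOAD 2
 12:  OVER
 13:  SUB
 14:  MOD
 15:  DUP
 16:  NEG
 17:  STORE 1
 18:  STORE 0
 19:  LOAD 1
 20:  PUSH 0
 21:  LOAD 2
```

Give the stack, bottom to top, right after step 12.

PUSH -7  → [-7]
STORE 2  → []
PUSH 1   → [1]
PUSH 3   → [1, 3]
PUSH 1   → [1, 3, 1]
SWAP     → [1, 1, 3]
MUL      → [1, 3]
EQ       → [0]
PUSH -49 → [0, -49]
MUL      → [0]
LOAD 2   → [0, -7]
OVER     → [0, -7, 0]

[0, -7, 0]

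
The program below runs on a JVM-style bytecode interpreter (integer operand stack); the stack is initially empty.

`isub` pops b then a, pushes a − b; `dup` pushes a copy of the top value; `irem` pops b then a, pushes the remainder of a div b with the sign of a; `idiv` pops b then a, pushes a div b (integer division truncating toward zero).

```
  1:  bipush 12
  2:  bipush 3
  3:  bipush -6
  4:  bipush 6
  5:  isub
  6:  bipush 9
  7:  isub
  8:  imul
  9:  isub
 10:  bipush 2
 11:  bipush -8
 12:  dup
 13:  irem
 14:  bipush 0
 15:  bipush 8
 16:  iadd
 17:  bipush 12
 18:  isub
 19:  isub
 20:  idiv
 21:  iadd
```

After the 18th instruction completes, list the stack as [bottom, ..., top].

bipush 12 → 12
bipush 3  → 12 3
bipush -6 → 12 3 -6
bipush 6  → 12 3 -6 6
isub      → 12 3 -12
bipush 9  → 12 3 -12 9
isub      → 12 3 -21
imul      → 12 -63
isub      → 75
bipush 2  → 75 2
bipush -8 → 75 2 -8
dup       → 75 2 -8 -8
irem      → 75 2 0
bipush 0  → 75 2 0 0
bipush 8  → 75 2 0 0 8
iadd      → 75 2 0 8
bipush 12 → 75 2 0 8 12
isub      → 75 2 0 -4

[75, 2, 0, -4]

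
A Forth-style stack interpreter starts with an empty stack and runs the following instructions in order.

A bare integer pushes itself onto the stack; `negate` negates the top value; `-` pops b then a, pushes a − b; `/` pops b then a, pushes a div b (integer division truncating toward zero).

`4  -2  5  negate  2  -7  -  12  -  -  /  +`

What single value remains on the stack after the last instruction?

5

4      : [4]
-2     : [4, -2]
5      : [4, -2, 5]
negate : [4, -2, -5]
2      : [4, -2, -5, 2]
-7     : [4, -2, -5, 2, -7]
-      : [4, -2, -5, 9]
12     : [4, -2, -5, 9, 12]
-      : [4, -2, -5, -3]
-      : [4, -2, -2]
/      : [4, 1]
+      : [5]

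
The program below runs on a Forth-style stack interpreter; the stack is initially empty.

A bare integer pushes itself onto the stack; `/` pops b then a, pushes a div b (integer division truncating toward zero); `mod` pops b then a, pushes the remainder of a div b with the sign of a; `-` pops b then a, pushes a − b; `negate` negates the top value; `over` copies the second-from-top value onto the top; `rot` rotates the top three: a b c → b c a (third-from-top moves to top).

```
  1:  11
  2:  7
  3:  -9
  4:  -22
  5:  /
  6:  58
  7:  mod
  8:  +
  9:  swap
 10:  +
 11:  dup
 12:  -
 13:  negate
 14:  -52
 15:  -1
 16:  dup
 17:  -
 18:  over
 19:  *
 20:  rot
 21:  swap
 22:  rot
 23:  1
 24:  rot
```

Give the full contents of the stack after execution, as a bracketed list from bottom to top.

[0, -52, 1, 0]

11      [11]
7       [11, 7]
-9      [11, 7, -9]
-22     [11, 7, -9, -22]
/       [11, 7, 0]
58      [11, 7, 0, 58]
mod     [11, 7, 0]
+       [11, 7]
swap    [7, 11]
+       [18]
dup     [18, 18]
-       [0]
negate  [0]
-52     [0, -52]
-1      [0, -52, -1]
dup     [0, -52, -1, -1]
-       [0, -52, 0]
over    [0, -52, 0, -52]
*       [0, -52, 0]
rot     [-52, 0, 0]
swap    [-52, 0, 0]
rot     [0, 0, -52]
1       [0, 0, -52, 1]
rot     [0, -52, 1, 0]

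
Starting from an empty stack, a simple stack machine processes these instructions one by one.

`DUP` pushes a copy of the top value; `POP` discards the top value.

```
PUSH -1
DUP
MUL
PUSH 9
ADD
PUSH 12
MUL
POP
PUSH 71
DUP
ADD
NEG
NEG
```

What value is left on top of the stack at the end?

PUSH -1 -> -1
DUP     -> -1 -1
MUL     -> 1
PUSH 9  -> 1 9
ADD     -> 10
PUSH 12 -> 10 12
MUL     -> 120
POP     -> (empty)
PUSH 71 -> 71
DUP     -> 71 71
ADD     -> 142
NEG     -> -142
NEG     -> 142

142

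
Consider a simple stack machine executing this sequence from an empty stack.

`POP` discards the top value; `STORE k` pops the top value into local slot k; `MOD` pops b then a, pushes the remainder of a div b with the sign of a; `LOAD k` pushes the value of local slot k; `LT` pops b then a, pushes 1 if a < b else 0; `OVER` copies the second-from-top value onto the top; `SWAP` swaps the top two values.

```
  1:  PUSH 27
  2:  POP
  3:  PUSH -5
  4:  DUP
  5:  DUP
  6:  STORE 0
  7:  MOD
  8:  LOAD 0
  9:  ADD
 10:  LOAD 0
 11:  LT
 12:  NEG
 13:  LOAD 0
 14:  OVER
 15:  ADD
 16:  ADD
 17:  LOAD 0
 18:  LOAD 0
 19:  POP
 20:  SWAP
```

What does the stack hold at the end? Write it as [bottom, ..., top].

[-5, -5]

PUSH 27 : [27]
POP     : []
PUSH -5 : [-5]
DUP     : [-5, -5]
DUP     : [-5, -5, -5]
STORE 0 : [-5, -5]
MOD     : [0]
LOAD 0  : [0, -5]
ADD     : [-5]
LOAD 0  : [-5, -5]
LT      : [0]
NEG     : [0]
LOAD 0  : [0, -5]
OVER    : [0, -5, 0]
ADD     : [0, -5]
ADD     : [-5]
LOAD 0  : [-5, -5]
LOAD 0  : [-5, -5, -5]
POP     : [-5, -5]
SWAP    : [-5, -5]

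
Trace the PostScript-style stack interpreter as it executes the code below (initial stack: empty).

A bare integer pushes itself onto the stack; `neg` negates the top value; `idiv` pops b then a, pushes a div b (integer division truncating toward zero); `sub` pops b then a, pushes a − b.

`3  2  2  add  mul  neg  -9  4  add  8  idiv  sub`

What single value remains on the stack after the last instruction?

-12

3    -> [3]
2    -> [3, 2]
2    -> [3, 2, 2]
add  -> [3, 4]
mul  -> [12]
neg  -> [-12]
-9   -> [-12, -9]
4    -> [-12, -9, 4]
add  -> [-12, -5]
8    -> [-12, -5, 8]
idiv -> [-12, 0]
sub  -> [-12]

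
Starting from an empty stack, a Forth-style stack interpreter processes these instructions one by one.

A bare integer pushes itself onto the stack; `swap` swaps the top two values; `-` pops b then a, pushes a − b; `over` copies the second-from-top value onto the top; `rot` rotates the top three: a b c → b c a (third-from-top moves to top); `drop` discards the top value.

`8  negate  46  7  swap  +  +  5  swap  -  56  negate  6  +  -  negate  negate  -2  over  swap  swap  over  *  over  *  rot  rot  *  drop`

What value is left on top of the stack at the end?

8       8
negate  -8
46      -8 46
7       -8 46 7
swap    -8 7 46
+       -8 53
+       45
5       45 5
swap    5 45
-       -40
56      -40 56
negate  -40 -56
6       -40 -56 6
+       -40 -50
-       10
negate  -10
negate  10
-2      10 -2
over    10 -2 10
swap    10 10 -2
swap    10 -2 10
over    10 -2 10 -2
*       10 -2 -20
over    10 -2 -20 -2
*       10 -2 40
rot     -2 40 10
rot     40 10 -2
*       40 -20
drop    40

40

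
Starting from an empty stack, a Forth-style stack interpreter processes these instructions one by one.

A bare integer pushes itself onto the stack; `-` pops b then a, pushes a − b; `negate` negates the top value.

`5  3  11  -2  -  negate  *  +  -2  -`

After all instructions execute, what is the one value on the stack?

-32

5       5
3       5 3
11      5 3 11
-2      5 3 11 -2
-       5 3 13
negate  5 3 -13
*       5 -39
+       -34
-2      -34 -2
-       -32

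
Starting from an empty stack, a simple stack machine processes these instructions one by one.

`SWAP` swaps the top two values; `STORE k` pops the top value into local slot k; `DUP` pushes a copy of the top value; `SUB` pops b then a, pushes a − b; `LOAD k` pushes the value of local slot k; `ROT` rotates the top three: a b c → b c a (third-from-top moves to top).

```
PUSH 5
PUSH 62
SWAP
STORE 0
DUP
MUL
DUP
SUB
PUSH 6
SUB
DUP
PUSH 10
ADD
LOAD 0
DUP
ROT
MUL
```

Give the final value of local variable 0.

5

PUSH 5   5
PUSH 62  5 62
SWAP     62 5
STORE 0  62
DUP      62 62
MUL      3844
DUP      3844 3844
SUB      0
PUSH 6   0 6
SUB      -6
DUP      -6 -6
PUSH 10  -6 -6 10
ADD      -6 4
LOAD 0   -6 4 5
DUP      -6 4 5 5
ROT      -6 5 5 4
MUL      -6 5 20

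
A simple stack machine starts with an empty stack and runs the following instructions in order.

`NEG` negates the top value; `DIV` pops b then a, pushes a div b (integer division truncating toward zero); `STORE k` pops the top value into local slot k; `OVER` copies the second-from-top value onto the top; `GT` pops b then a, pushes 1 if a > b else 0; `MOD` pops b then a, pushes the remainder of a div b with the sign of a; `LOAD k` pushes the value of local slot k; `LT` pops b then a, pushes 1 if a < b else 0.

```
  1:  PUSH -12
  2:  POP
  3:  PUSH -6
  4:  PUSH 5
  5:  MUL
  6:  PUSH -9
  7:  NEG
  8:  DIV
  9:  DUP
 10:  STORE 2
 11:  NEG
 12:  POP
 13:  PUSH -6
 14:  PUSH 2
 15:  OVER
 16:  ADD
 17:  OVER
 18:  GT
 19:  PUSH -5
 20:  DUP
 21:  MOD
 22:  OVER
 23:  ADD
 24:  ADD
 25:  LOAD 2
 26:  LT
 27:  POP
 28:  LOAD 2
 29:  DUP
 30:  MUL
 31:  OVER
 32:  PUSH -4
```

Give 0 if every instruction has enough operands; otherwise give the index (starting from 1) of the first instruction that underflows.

0

PUSH -12 → [-12]
POP      → []
PUSH -6  → [-6]
PUSH 5   → [-6, 5]
MUL      → [-30]
PUSH -9  → [-30, -9]
NEG      → [-30, 9]
DIV      → [-3]
DUP      → [-3, -3]
STORE 2  → [-3]
NEG      → [3]
POP      → []
PUSH -6  → [-6]
PUSH 2   → [-6, 2]
OVER     → [-6, 2, -6]
ADD      → [-6, -4]
OVER     → [-6, -4, -6]
GT       → [-6, 1]
PUSH -5  → [-6, 1, -5]
DUP      → [-6, 1, -5, -5]
MOD      → [-6, 1, 0]
OVER     → [-6, 1, 0, 1]
ADD      → [-6, 1, 1]
ADD      → [-6, 2]
LOAD 2   → [-6, 2, -3]
LT       → [-6, 0]
POP      → [-6]
LOAD 2   → [-6, -3]
DUP      → [-6, -3, -3]
MUL      → [-6, 9]
OVER     → [-6, 9, -6]
PUSH -4  → [-6, 9, -6, -4]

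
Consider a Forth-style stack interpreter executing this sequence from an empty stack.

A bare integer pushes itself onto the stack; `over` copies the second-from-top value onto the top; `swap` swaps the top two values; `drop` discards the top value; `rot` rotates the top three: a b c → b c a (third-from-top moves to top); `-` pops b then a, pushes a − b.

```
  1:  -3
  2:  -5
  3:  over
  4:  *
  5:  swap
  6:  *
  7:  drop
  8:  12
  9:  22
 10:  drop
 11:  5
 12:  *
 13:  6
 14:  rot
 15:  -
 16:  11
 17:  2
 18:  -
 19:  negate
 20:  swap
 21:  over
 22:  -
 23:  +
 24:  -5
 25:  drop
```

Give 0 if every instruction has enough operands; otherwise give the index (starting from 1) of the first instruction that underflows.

-3    [-3]
-5    [-3, -5]
over  [-3, -5, -3]
*     [-3, 15]
swap  [15, -3]
*     [-45]
drop  []
12    [12]
22    [12, 22]
drop  [12]
5     [12, 5]
*     [60]
6     [60, 6]
rot  — needs 3 operands, stack has 2 → underflow

14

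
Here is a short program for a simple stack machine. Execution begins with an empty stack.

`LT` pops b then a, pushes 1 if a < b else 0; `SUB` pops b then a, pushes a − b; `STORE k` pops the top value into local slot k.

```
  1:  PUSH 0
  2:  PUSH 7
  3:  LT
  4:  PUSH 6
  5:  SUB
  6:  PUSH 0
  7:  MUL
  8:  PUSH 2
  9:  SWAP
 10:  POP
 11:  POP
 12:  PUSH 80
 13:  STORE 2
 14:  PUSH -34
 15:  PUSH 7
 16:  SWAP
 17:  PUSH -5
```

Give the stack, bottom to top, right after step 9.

PUSH 0 -> 0
PUSH 7 -> 0 7
LT     -> 1
PUSH 6 -> 1 6
SUB    -> -5
PUSH 0 -> -5 0
MUL    -> 0
PUSH 2 -> 0 2
SWAP   -> 2 0

[2, 0]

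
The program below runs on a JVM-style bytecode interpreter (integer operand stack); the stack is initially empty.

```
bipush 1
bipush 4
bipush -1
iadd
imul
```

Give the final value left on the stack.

3

bipush 1  → 1
bipush 4  → 1 4
bipush -1 → 1 4 -1
iadd      → 1 3
imul      → 3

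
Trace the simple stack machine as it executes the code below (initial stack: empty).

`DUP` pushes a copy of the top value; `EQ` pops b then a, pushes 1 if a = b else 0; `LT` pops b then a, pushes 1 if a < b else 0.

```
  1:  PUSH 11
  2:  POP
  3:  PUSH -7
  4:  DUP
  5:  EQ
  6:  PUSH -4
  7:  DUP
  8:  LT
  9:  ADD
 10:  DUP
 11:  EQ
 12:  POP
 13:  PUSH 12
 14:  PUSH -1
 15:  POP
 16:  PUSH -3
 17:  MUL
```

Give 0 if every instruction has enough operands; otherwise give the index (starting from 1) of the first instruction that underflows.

PUSH 11 → 11
POP     → (empty)
PUSH -7 → -7
DUP     → -7 -7
EQ      → 1
PUSH -4 → 1 -4
DUP     → 1 -4 -4
LT      → 1 0
ADD     → 1
DUP     → 1 1
EQ      → 1
POP     → (empty)
PUSH 12 → 12
PUSH -1 → 12 -1
POP     → 12
PUSH -3 → 12 -3
MUL     → -36

0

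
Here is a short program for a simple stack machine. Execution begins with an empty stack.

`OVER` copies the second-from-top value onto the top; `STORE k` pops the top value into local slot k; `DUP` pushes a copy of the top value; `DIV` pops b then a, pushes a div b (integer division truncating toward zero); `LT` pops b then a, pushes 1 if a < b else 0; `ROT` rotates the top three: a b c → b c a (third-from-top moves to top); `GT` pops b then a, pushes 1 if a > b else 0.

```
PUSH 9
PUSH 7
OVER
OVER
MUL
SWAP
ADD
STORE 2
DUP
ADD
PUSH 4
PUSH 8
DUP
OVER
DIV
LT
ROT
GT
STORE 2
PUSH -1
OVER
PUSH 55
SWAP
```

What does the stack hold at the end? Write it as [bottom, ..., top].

[4, -1, 55, 4]

PUSH 9  : 9
PUSH 7  : 9 7
OVER    : 9 7 9
OVER    : 9 7 9 7
MUL     : 9 7 63
SWAP    : 9 63 7
ADD     : 9 70
STORE 2 : 9
DUP     : 9 9
ADD     : 18
PUSH 4  : 18 4
PUSH 8  : 18 4 8
DUP     : 18 4 8 8
OVER    : 18 4 8 8 8
DIV     : 18 4 8 1
LT      : 18 4 0
ROT     : 4 0 18
GT      : 4 0
STORE 2 : 4
PUSH -1 : 4 -1
OVER    : 4 -1 4
PUSH 55 : 4 -1 4 55
SWAP    : 4 -1 55 4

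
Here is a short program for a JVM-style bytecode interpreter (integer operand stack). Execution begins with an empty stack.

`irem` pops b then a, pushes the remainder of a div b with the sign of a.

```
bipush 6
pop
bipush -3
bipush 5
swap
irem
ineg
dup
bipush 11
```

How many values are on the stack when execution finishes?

bipush 6  : 6
pop       : (empty)
bipush -3 : -3
bipush 5  : -3 5
swap      : 5 -3
irem      : 2
ineg      : -2
dup       : -2 -2
bipush 11 : -2 -2 11

3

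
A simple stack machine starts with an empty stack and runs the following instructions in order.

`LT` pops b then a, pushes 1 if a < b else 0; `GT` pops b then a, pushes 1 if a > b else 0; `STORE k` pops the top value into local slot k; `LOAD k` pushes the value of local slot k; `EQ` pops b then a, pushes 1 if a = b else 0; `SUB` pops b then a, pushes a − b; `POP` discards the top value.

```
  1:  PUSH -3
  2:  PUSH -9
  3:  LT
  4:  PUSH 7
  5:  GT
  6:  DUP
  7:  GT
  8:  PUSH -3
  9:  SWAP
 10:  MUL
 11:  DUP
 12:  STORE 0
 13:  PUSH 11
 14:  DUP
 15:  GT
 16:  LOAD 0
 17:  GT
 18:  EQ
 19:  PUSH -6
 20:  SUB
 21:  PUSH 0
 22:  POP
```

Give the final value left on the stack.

PUSH -3  -3
PUSH -9  -3 -9
LT       0
PUSH 7   0 7
GT       0
DUP      0 0
GT       0
PUSH -3  0 -3
SWAP     -3 0
MUL      0
DUP      0 0
STORE 0  0
PUSH 11  0 11
DUP      0 11 11
GT       0 0
LOAD 0   0 0 0
GT       0 0
EQ       1
PUSH -6  1 -6
SUB      7
PUSH 0   7 0
POP      7

7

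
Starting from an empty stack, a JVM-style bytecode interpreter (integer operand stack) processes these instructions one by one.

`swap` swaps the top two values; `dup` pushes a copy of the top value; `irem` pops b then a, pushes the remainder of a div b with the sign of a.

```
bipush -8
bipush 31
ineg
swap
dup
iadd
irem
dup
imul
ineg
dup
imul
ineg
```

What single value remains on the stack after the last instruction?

-50625

bipush -8 -> [-8]
bipush 31 -> [-8, 31]
ineg      -> [-8, -31]
swap      -> [-31, -8]
dup       -> [-31, -8, -8]
iadd      -> [-31, -16]
irem      -> [-15]
dup       -> [-15, -15]
imul      -> [225]
ineg      -> [-225]
dup       -> [-225, -225]
imul      -> [50625]
ineg      -> [-50625]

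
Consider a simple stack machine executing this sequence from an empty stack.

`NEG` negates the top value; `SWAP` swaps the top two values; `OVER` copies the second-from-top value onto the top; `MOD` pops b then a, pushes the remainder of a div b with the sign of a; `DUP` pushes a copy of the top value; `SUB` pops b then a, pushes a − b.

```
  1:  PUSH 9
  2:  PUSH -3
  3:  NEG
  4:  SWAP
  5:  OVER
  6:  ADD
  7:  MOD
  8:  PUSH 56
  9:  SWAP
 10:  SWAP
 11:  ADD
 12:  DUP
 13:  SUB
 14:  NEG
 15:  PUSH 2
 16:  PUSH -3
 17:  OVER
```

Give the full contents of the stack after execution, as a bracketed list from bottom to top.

PUSH 9  → 9
PUSH -3 → 9 -3
NEG     → 9 3
SWAP    → 3 9
OVER    → 3 9 3
ADD     → 3 12
MOD     → 3
PUSH 56 → 3 56
SWAP    → 56 3
SWAP    → 3 56
ADD     → 59
DUP     → 59 59
SUB     → 0
NEG     → 0
PUSH 2  → 0 2
PUSH -3 → 0 2 -3
OVER    → 0 2 -3 2

[0, 2, -3, 2]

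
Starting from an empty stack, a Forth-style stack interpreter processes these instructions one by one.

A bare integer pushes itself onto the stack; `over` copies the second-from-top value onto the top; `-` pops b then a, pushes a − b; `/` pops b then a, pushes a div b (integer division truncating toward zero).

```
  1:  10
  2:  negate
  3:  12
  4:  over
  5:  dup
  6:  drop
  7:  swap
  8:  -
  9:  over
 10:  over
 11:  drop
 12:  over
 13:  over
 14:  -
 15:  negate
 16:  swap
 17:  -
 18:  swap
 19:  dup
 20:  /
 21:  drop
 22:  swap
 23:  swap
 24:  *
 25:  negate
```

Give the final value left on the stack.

10      10
negate  -10
12      -10 12
over    -10 12 -10
dup     -10 12 -10 -10
drop    -10 12 -10
swap    -10 -10 12
-       -10 -22
over    -10 -22 -10
over    -10 -22 -10 -22
drop    -10 -22 -10
over    -10 -22 -10 -22
over    -10 -22 -10 -22 -10
-       -10 -22 -10 -12
negate  -10 -22 -10 12
swap    -10 -22 12 -10
-       -10 -22 22
swap    -10 22 -22
dup     -10 22 -22 -22
/       -10 22 1
drop    -10 22
swap    22 -10
swap    -10 22
*       -220
negate  220

220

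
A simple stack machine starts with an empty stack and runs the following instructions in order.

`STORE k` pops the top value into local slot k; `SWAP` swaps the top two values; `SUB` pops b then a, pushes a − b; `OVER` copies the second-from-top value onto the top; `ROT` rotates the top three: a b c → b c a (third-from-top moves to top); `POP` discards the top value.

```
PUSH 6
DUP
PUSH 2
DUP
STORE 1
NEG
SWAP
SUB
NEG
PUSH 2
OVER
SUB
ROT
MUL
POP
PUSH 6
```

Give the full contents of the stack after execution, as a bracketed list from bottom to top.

PUSH 6  : 6
DUP     : 6 6
PUSH 2  : 6 6 2
DUP     : 6 6 2 2
STORE 1 : 6 6 2
NEG     : 6 6 -2
SWAP    : 6 -2 6
SUB     : 6 -8
NEG     : 6 8
PUSH 2  : 6 8 2
OVER    : 6 8 2 8
SUB     : 6 8 -6
ROT     : 8 -6 6
MUL     : 8 -36
POP     : 8
PUSH 6  : 8 6

[8, 6]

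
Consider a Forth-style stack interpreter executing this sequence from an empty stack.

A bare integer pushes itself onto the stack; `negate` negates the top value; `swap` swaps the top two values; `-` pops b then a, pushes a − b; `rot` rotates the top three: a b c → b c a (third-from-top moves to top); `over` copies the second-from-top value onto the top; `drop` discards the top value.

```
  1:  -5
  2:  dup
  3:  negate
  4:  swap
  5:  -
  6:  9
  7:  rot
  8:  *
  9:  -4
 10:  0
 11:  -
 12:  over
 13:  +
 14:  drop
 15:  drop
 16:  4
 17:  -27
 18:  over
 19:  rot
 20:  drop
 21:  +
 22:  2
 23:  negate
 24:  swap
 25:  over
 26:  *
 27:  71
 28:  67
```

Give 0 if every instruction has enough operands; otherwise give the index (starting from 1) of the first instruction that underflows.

-5     → -5
dup    → -5 -5
negate → -5 5
swap   → 5 -5
-      → 10
9      → 10 9
rot  — needs 3 operands, stack has 2 → underflow

7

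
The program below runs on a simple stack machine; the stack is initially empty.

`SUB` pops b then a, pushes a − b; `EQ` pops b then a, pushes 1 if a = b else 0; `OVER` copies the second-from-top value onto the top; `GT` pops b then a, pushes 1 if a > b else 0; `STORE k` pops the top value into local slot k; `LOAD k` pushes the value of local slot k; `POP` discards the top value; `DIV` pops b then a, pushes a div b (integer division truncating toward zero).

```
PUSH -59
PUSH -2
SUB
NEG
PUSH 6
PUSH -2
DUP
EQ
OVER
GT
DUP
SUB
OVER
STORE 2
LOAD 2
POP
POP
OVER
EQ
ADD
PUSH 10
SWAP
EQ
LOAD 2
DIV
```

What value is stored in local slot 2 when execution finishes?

6

PUSH -59  -59
PUSH -2   -59 -2
SUB       -57
NEG       57
PUSH 6    57 6
PUSH -2   57 6 -2
DUP       57 6 -2 -2
EQ        57 6 1
OVER      57 6 1 6
GT        57 6 0
DUP       57 6 0 0
SUB       57 6 0
OVER      57 6 0 6
STORE 2   57 6 0
LOAD 2    57 6 0 6
POP       57 6 0
POP       57 6
OVER      57 6 57
EQ        57 0
ADD       57
PUSH 10   57 10
SWAP      10 57
EQ        0
LOAD 2    0 6
DIV       0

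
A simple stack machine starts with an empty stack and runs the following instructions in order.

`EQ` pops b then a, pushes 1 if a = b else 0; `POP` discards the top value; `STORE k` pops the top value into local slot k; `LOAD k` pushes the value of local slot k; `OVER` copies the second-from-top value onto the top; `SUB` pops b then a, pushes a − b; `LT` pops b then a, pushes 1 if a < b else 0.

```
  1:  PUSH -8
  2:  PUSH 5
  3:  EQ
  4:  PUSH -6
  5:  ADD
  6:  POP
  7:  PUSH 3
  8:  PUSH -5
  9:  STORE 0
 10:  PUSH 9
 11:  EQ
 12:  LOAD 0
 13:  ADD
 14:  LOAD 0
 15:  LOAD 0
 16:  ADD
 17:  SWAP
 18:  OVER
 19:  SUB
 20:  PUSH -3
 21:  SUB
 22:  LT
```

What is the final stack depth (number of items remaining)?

PUSH -8 → -8
PUSH 5  → -8 5
EQ      → 0
PUSH -6 → 0 -6
ADD     → -6
POP     → (empty)
PUSH 3  → 3
PUSH -5 → 3 -5
STORE 0 → 3
PUSH 9  → 3 9
EQ      → 0
LOAD 0  → 0 -5
ADD     → -5
LOAD 0  → -5 -5
LOAD 0  → -5 -5 -5
ADD     → -5 -10
SWAP    → -10 -5
OVER    → -10 -5 -10
SUB     → -10 5
PUSH -3 → -10 5 -3
SUB     → -10 8
LT      → 1

1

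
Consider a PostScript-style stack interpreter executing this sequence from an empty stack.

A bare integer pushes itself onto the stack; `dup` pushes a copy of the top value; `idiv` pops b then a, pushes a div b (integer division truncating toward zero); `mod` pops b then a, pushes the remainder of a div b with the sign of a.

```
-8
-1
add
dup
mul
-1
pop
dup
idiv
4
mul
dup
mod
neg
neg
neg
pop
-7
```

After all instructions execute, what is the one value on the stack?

-7

-8    -8
-1    -8 -1
add   -9
dup   -9 -9
mul   81
-1    81 -1
pop   81
dup   81 81
idiv  1
4     1 4
mul   4
dup   4 4
mod   0
neg   0
neg   0
neg   0
pop   (empty)
-7    -7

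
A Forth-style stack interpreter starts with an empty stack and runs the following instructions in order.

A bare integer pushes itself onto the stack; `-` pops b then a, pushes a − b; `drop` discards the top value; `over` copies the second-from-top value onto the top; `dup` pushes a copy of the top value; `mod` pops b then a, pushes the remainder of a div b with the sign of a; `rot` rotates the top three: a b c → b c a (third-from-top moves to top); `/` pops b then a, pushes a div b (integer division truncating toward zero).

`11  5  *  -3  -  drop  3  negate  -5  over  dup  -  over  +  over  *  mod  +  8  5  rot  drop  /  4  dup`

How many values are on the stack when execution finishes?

3

11     → [11]
5      → [11, 5]
*      → [55]
-3     → [55, -3]
-      → [58]
drop   → []
3      → [3]
negate → [-3]
-5     → [-3, -5]
over   → [-3, -5, -3]
dup    → [-3, -5, -3, -3]
-      → [-3, -5, 0]
over   → [-3, -5, 0, -5]
+      → [-3, -5, -5]
over   → [-3, -5, -5, -5]
*      → [-3, -5, 25]
mod    → [-3, -5]
+      → [-8]
8      → [-8, 8]
5      → [-8, 8, 5]
rot    → [8, 5, -8]
drop   → [8, 5]
/      → [1]
4      → [1, 4]
dup    → [1, 4, 4]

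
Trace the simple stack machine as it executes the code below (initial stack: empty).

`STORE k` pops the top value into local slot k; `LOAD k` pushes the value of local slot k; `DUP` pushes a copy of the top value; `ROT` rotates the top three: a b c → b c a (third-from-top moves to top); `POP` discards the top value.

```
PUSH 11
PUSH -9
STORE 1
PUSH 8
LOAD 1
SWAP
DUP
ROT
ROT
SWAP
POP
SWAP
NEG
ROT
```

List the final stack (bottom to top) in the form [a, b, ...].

PUSH 11  11
PUSH -9  11 -9
STORE 1  11
PUSH 8   11 8
LOAD 1   11 8 -9
SWAP     11 -9 8
DUP      11 -9 8 8
ROT      11 8 8 -9
ROT      11 8 -9 8
SWAP     11 8 8 -9
POP      11 8 8
SWAP     11 8 8
NEG      11 8 -8
ROT      8 -8 11

[8, -8, 11]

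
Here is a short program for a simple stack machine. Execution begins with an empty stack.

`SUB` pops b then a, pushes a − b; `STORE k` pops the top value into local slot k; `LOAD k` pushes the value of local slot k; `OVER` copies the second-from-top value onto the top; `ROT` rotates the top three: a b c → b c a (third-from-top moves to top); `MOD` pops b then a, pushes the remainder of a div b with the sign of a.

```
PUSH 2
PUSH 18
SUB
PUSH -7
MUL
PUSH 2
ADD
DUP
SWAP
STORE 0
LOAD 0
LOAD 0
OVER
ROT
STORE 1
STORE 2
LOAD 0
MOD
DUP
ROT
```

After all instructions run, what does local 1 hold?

114

PUSH 2  -> [2]
PUSH 18 -> [2, 18]
SUB     -> [-16]
PUSH -7 -> [-16, -7]
MUL     -> [112]
PUSH 2  -> [112, 2]
ADD     -> [114]
DUP     -> [114, 114]
SWAP    -> [114, 114]
STORE 0 -> [114]
LOAD 0  -> [114, 114]
LOAD 0  -> [114, 114, 114]
OVER    -> [114, 114, 114, 114]
ROT     -> [114, 114, 114, 114]
STORE 1 -> [114, 114, 114]
STORE 2 -> [114, 114]
LOAD 0  -> [114, 114, 114]
MOD     -> [114, 0]
DUP     -> [114, 0, 0]
ROT     -> [0, 0, 114]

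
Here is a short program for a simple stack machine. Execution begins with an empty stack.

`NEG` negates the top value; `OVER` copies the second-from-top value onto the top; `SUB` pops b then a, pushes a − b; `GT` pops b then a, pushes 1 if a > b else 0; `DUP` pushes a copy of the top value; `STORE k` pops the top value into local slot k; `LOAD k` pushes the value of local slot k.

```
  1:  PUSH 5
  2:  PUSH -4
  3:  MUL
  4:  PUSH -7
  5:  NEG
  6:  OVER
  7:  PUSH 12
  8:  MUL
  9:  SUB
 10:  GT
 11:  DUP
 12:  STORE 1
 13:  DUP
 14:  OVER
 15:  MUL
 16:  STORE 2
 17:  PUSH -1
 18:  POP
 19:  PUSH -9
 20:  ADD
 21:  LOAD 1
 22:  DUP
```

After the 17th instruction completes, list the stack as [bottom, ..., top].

[0, -1]

PUSH 5  : [5]
PUSH -4 : [5, -4]
MUL     : [-20]
PUSH -7 : [-20, -7]
NEG     : [-20, 7]
OVER    : [-20, 7, -20]
PUSH 12 : [-20, 7, -20, 12]
MUL     : [-20, 7, -240]
SUB     : [-20, 247]
GT      : [0]
DUP     : [0, 0]
STORE 1 : [0]
DUP     : [0, 0]
OVER    : [0, 0, 0]
MUL     : [0, 0]
STORE 2 : [0]
PUSH -1 : [0, -1]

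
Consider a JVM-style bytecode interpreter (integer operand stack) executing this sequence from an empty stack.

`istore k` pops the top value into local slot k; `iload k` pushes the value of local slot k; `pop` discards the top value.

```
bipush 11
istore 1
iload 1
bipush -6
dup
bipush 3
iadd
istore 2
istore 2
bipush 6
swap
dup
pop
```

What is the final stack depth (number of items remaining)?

bipush 11 : [11]
istore 1  : []
iload 1   : [11]
bipush -6 : [11, -6]
dup       : [11, -6, -6]
bipush 3  : [11, -6, -6, 3]
iadd      : [11, -6, -3]
istore 2  : [11, -6]
istore 2  : [11]
bipush 6  : [11, 6]
swap      : [6, 11]
dup       : [6, 11, 11]
pop       : [6, 11]

2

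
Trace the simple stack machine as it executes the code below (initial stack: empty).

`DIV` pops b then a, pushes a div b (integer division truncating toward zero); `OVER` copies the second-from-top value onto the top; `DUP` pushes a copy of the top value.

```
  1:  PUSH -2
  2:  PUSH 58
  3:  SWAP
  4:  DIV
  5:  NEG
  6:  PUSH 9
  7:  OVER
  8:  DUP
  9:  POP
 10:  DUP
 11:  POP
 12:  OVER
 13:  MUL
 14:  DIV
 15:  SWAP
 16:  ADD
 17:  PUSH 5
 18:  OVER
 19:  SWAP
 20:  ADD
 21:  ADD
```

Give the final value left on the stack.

PUSH -2 : -2
PUSH 58 : -2 58
SWAP    : 58 -2
DIV     : -29
NEG     : 29
PUSH 9  : 29 9
OVER    : 29 9 29
DUP     : 29 9 29 29
POP     : 29 9 29
DUP     : 29 9 29 29
POP     : 29 9 29
OVER    : 29 9 29 9
MUL     : 29 9 261
DIV     : 29 0
SWAP    : 0 29
ADD     : 29
PUSH 5  : 29 5
OVER    : 29 5 29
SWAP    : 29 29 5
ADD     : 29 34
ADD     : 63

63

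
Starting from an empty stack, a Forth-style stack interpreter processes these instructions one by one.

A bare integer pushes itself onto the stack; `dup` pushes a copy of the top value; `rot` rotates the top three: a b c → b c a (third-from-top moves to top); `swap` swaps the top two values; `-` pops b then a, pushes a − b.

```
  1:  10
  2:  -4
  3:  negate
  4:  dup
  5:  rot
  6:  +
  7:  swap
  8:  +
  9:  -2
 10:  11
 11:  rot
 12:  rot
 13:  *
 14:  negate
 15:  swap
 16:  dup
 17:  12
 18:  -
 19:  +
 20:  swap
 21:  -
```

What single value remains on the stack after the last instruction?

-26

10     : [10]
-4     : [10, -4]
negate : [10, 4]
dup    : [10, 4, 4]
rot    : [4, 4, 10]
+      : [4, 14]
swap   : [14, 4]
+      : [18]
-2     : [18, -2]
11     : [18, -2, 11]
rot    : [-2, 11, 18]
rot    : [11, 18, -2]
*      : [11, -36]
negate : [11, 36]
swap   : [36, 11]
dup    : [36, 11, 11]
12     : [36, 11, 11, 12]
-      : [36, 11, -1]
+      : [36, 10]
swap   : [10, 36]
-      : [-26]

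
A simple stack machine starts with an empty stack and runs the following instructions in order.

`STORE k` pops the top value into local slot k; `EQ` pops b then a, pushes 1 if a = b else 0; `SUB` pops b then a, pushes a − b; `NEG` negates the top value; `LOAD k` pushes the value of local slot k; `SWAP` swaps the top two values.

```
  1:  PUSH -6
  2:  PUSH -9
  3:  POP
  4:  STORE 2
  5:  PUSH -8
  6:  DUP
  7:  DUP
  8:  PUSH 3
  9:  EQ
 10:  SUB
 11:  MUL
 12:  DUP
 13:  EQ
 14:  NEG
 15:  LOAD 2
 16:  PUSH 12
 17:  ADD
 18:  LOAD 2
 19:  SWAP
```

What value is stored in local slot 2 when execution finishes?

-6

PUSH -6  -6
PUSH -9  -6 -9
POP      -6
STORE 2  (empty)
PUSH -8  -8
DUP      -8 -8
DUP      -8 -8 -8
PUSH 3   -8 -8 -8 3
EQ       -8 -8 0
SUB      -8 -8
MUL      64
DUP      64 64
EQ       1
NEG      -1
LOAD 2   -1 -6
PUSH 12  -1 -6 12
ADD      -1 6
LOAD 2   -1 6 -6
SWAP     -1 -6 6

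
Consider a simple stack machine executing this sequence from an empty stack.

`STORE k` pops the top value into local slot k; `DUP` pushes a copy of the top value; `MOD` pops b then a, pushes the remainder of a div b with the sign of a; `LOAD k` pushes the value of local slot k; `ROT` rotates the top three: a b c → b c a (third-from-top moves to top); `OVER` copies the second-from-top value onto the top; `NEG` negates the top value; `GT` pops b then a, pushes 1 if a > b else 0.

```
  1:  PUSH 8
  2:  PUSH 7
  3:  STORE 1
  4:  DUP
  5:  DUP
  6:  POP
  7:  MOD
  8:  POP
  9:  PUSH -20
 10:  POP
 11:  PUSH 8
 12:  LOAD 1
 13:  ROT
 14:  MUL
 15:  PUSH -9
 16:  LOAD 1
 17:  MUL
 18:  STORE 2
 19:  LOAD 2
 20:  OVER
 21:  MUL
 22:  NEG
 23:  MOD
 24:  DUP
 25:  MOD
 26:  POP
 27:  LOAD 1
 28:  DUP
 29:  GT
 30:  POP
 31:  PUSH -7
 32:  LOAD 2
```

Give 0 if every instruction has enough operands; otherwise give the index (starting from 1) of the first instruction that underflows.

PUSH 8   → [8]
PUSH 7   → [8, 7]
STORE 1  → [8]
DUP      → [8, 8]
DUP      → [8, 8, 8]
POP      → [8, 8]
MOD      → [0]
POP      → []
PUSH -20 → [-20]
POP      → []
PUSH 8   → [8]
LOAD 1   → [8, 7]
ROT  — needs 3 operands, stack has 2 → underflow

13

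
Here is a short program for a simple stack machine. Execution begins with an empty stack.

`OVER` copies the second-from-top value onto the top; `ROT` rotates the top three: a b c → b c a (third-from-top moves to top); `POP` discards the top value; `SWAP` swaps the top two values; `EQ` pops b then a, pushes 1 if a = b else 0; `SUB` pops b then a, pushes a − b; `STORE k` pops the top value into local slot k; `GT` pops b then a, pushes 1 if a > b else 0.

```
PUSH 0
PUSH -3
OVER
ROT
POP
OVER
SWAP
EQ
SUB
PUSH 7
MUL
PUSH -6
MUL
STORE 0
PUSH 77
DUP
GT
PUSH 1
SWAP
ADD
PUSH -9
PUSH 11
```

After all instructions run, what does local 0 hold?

PUSH 0   0
PUSH -3  0 -3
OVER     0 -3 0
ROT      -3 0 0
POP      -3 0
OVER     -3 0 -3
SWAP     -3 -3 0
EQ       -3 0
SUB      -3
PUSH 7   -3 7
MUL      -21
PUSH -6  -21 -6
MUL      126
STORE 0  (empty)
PUSH 77  77
DUP      77 77
GT       0
PUSH 1   0 1
SWAP     1 0
ADD      1
PUSH -9  1 -9
PUSH 11  1 -9 11

126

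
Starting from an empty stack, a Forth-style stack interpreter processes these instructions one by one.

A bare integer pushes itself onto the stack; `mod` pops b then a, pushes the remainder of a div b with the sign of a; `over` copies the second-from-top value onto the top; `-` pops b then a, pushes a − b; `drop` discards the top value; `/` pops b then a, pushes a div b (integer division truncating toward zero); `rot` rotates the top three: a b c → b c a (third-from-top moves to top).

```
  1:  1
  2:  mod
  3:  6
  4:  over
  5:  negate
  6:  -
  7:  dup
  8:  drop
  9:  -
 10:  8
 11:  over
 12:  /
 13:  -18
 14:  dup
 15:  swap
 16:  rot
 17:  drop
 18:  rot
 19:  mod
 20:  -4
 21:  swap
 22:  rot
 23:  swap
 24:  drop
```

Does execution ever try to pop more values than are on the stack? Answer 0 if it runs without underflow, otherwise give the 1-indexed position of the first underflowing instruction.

2

1 -> 1
mod  — needs 2 operands, stack has 1 → underflow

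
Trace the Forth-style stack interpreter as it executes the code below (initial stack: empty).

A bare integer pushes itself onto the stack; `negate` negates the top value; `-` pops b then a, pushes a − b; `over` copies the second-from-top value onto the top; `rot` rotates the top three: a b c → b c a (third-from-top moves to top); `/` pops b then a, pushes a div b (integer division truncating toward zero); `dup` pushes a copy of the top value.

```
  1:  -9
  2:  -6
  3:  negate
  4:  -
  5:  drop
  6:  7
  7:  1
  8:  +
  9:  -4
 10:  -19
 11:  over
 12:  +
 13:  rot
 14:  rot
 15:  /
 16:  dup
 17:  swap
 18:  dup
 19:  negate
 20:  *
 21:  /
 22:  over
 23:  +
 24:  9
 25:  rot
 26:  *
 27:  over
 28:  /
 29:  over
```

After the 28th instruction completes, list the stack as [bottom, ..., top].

[-23, 9]

-9     -> -9
-6     -> -9 -6
negate -> -9 6
-      -> -15
drop   -> (empty)
7      -> 7
1      -> 7 1
+      -> 8
-4     -> 8 -4
-19    -> 8 -4 -19
over   -> 8 -4 -19 -4
+      -> 8 -4 -23
rot    -> -4 -23 8
rot    -> -23 8 -4
/      -> -23 -2
dup    -> -23 -2 -2
swap   -> -23 -2 -2
dup    -> -23 -2 -2 -2
negate -> -23 -2 -2 2
*      -> -23 -2 -4
/      -> -23 0
over   -> -23 0 -23
+      -> -23 -23
9      -> -23 -23 9
rot    -> -23 9 -23
*      -> -23 -207
over   -> -23 -207 -23
/      -> -23 9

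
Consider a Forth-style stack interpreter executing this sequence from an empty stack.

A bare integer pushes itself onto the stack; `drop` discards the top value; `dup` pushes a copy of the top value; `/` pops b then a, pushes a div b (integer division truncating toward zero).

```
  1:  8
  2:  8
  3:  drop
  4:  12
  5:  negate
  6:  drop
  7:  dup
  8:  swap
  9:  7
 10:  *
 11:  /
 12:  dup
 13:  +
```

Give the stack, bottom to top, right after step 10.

8       8
8       8 8
drop    8
12      8 12
negate  8 -12
drop    8
dup     8 8
swap    8 8
7       8 8 7
*       8 56

[8, 56]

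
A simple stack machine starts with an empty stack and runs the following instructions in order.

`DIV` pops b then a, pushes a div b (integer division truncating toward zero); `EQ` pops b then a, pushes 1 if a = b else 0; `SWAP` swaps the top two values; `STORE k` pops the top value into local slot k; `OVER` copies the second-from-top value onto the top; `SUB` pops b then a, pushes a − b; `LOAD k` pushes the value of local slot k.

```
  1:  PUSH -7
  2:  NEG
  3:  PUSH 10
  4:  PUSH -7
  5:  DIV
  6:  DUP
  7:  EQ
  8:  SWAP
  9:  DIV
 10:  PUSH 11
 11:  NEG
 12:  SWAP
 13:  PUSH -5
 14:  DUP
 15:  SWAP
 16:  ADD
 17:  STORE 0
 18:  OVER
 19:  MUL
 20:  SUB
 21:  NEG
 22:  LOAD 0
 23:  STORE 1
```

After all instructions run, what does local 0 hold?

-10

PUSH -7 : [-7]
NEG     : [7]
PUSH 10 : [7, 10]
PUSH -7 : [7, 10, -7]
DIV     : [7, -1]
DUP     : [7, -1, -1]
EQ      : [7, 1]
SWAP    : [1, 7]
DIV     : [0]
PUSH 11 : [0, 11]
NEG     : [0, -11]
SWAP    : [-11, 0]
PUSH -5 : [-11, 0, -5]
DUP     : [-11, 0, -5, -5]
SWAP    : [-11, 0, -5, -5]
ADD     : [-11, 0, -10]
STORE 0 : [-11, 0]
OVER    : [-11, 0, -11]
MUL     : [-11, 0]
SUB     : [-11]
NEG     : [11]
LOAD 0  : [11, -10]
STORE 1 : [11]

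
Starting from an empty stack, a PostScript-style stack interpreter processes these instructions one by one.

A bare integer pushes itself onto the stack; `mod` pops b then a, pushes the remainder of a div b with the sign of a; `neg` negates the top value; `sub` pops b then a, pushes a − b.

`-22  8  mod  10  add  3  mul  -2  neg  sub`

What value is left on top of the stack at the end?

10

-22 : [-22]
8   : [-22, 8]
mod : [-6]
10  : [-6, 10]
add : [4]
3   : [4, 3]
mul : [12]
-2  : [12, -2]
neg : [12, 2]
sub : [10]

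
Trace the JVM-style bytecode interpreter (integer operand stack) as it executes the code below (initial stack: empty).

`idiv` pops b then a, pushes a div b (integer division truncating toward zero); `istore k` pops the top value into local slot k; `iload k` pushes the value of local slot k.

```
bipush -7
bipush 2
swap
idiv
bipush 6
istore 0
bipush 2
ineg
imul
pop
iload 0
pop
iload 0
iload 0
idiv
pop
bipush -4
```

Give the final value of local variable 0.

bipush -7 : -7
bipush 2  : -7 2
swap      : 2 -7
idiv      : 0
bipush 6  : 0 6
istore 0  : 0
bipush 2  : 0 2
ineg      : 0 -2
imul      : 0
pop       : (empty)
iload 0   : 6
pop       : (empty)
iload 0   : 6
iload 0   : 6 6
idiv      : 1
pop       : (empty)
bipush -4 : -4

6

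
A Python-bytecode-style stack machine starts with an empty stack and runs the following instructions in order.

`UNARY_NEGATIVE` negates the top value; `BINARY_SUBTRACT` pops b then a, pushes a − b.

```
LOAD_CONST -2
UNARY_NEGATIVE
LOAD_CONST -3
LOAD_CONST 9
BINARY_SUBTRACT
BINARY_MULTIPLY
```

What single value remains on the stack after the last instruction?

-24

LOAD_CONST -2    -2
UNARY_NEGATIVE   2
LOAD_CONST -3    2 -3
LOAD_CONST 9     2 -3 9
BINARY_SUBTRACT  2 -12
BINARY_MULTIPLY  -24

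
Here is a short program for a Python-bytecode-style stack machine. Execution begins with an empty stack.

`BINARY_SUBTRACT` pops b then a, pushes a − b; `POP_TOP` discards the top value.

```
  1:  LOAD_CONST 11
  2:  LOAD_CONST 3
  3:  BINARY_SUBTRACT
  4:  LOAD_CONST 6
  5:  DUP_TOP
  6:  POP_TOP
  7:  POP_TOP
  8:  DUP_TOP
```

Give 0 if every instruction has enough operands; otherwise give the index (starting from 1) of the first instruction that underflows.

LOAD_CONST 11   -> 11
LOAD_CONST 3    -> 11 3
BINARY_SUBTRACT -> 8
LOAD_CONST 6    -> 8 6
DUP_TOP         -> 8 6 6
POP_TOP         -> 8 6
POP_TOP         -> 8
DUP_TOP         -> 8 8

0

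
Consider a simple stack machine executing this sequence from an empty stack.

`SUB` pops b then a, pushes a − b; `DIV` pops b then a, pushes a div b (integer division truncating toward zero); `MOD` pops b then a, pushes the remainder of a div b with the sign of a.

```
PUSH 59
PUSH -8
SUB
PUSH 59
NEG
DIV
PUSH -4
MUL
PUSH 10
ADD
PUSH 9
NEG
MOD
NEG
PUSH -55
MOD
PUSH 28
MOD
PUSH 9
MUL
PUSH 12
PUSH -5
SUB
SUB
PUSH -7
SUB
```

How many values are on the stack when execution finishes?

PUSH 59  : 59
PUSH -8  : 59 -8
SUB      : 67
PUSH 59  : 67 59
NEG      : 67 -59
DIV      : -1
PUSH -4  : -1 -4
MUL      : 4
PUSH 10  : 4 10
ADD      : 14
PUSH 9   : 14 9
NEG      : 14 -9
MOD      : 5
NEG      : -5
PUSH -55 : -5 -55
MOD      : -5
PUSH 28  : -5 28
MOD      : -5
PUSH 9   : -5 9
MUL      : -45
PUSH 12  : -45 12
PUSH -5  : -45 12 -5
SUB      : -45 17
SUB      : -62
PUSH -7  : -62 -7
SUB      : -55

1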